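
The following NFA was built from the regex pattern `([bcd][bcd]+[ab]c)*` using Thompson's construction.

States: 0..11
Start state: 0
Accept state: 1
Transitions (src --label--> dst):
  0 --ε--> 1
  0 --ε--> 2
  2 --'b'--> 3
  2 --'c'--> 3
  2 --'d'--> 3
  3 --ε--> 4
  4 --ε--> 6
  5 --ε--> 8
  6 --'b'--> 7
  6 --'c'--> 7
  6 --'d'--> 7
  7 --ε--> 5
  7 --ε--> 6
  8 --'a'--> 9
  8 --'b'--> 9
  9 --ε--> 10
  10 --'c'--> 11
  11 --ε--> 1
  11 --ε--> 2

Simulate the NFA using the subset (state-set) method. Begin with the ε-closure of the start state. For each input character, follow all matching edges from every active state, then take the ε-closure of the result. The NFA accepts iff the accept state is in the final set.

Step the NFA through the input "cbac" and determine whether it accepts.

initial (ε-close {0}): {0,1,2}
'c' @ 1: {3,4,6}
'b' @ 2: {5,6,7,8}
'a' @ 3: {9,10}
'c' @ 4: {1,2,11}  ✓accept
end set {1,2,11} — state 1 in

Answer: ACCEPT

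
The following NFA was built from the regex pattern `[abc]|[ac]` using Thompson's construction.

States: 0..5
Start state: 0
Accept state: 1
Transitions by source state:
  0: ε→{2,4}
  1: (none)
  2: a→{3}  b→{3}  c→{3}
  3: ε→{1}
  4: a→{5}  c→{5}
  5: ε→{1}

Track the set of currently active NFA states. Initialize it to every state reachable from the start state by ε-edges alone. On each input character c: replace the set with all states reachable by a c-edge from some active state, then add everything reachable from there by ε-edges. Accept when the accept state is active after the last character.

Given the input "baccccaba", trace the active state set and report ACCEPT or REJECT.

Answer: REJECT

Trace:
S₀ = ε-closure({0}) = {0,2,4}
'b' @ 1: {1,3}  (accept∈set)
'a' @ 2: {}  — no active states
rest 'ccccaba' ignored (set empty)
after full input: {}  (accept=1 not in)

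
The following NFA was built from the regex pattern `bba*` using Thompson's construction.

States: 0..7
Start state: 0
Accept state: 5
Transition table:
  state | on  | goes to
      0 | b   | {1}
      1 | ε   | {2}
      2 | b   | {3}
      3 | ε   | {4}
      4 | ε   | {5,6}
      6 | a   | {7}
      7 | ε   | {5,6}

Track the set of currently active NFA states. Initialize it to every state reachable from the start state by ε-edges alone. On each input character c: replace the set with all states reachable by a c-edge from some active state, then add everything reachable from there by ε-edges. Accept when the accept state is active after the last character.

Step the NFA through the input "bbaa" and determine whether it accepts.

Answer: ACCEPT

Steps:
S₀ = ε-closure({0}) = {0}
'b' @ 1: {1,2}
'b' @ 2: {3,4,5,6}  [accepting]
'a' @ 3: {5,6,7}  [accepting]
'a' @ 4: {5,6,7}  [accepting]
final: {5,6,7}; accept 5 in set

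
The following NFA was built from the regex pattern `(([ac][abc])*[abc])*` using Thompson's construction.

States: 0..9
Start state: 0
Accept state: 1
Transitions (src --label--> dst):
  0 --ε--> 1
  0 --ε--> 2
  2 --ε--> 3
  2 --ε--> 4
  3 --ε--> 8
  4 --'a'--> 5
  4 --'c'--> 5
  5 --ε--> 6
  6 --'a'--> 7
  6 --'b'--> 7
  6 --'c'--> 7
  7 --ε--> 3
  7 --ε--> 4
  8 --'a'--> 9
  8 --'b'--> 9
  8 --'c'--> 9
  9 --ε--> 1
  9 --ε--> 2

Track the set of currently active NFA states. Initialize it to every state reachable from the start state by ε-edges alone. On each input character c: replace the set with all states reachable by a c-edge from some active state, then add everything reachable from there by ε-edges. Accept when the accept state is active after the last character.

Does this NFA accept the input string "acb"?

Answer: ACCEPT

Trace:
S₀ = ε-closure({0}) = {0,1,2,3,4,8}
'a' @ 1: {1,2,3,4,5,6,8,9}  ✓accept
'c' @ 2: {1,2,3,4,5,6,7,8,9}  ✓accept
'b' @ 3: {1,2,3,4,7,8,9}  ✓accept
end set {1,2,3,4,7,8,9} — state 1 in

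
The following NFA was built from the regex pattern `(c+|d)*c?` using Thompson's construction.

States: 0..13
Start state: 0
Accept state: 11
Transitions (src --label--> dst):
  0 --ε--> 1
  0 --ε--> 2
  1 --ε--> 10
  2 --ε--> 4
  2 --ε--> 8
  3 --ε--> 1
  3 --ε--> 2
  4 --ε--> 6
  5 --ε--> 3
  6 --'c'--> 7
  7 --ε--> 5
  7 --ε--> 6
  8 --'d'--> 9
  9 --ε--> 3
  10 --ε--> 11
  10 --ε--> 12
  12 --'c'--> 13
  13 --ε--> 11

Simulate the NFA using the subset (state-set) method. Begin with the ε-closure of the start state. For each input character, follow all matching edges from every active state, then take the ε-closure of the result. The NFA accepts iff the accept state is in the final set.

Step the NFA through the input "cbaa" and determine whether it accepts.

S₀ = ε-closure({0}) = {0,1,2,4,6,8,10,11,12}
'c' @ 1: {1,2,3,4,5,6,7,8,10,11,12,13}  (accept∈set)
'b' @ 2: {}  — state set empty
rest 'aa' ignored (set empty)
end set {} — state 11 not in

Answer: REJECT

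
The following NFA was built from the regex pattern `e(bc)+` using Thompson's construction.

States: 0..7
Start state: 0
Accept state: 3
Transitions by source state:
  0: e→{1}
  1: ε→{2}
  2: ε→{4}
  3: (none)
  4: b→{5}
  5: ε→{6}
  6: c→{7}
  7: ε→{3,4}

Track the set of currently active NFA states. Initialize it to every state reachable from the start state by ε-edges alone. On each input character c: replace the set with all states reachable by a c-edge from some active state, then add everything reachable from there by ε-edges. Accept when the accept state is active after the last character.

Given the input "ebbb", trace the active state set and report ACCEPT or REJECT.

initial (ε-close {0}): {0}
'e' @ 1: {1,2,4}
'b' @ 2: {5,6}
'b' @ 3: {}  — no active states
rest 'b' ignored (set empty)
after full input: {}  (accept=3 not in)

Answer: REJECT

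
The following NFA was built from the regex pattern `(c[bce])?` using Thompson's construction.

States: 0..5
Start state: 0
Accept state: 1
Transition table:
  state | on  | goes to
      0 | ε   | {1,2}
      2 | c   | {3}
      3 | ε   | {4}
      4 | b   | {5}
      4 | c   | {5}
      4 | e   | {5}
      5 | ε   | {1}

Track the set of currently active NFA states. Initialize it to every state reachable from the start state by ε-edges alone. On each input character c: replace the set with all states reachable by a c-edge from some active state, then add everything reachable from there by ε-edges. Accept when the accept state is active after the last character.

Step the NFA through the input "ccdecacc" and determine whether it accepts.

start: ε-closure({0}) = {0,1,2}
'c' @ 1: {3,4}
'c' @ 2: {1,5}  [accepting]
'd' @ 3: {}  — no active states
rest 'ecacc' ignored (set empty)
after full input: {}  (accept=1 not in)

Answer: REJECT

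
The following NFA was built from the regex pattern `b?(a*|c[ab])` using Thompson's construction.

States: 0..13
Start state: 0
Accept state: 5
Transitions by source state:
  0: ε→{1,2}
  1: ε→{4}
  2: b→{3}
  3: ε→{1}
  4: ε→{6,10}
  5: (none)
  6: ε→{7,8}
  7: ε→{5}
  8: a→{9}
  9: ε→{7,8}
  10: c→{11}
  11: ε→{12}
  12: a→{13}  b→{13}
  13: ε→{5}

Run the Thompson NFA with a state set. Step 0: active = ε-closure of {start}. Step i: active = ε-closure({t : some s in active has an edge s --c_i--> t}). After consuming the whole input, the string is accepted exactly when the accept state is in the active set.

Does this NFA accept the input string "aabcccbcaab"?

Answer: REJECT

Derivation:
S₀ = ε-closure({0}) = {0,1,2,4,5,6,7,8,10}
'a' @ 1: {5,7,8,9}  ✓accept
'a' @ 2: {5,7,8,9}  ✓accept
'b' @ 3: {}  — dead — no transitions
rest 'cccbcaab' ignored (set empty)
end set {} — state 5 not in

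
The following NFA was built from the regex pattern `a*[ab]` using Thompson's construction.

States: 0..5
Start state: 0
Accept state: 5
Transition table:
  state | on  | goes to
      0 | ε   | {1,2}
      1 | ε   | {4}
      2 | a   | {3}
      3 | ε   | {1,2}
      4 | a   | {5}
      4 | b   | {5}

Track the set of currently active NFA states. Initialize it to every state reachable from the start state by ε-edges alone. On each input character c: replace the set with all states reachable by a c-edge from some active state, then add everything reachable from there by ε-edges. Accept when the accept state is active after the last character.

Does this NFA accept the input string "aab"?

Answer: ACCEPT

Derivation:
initial (ε-close {0}): {0,1,2,4}
'a' @ 1: {1,2,3,4,5}  [accepting]
'a' @ 2: {1,2,3,4,5}  [accepting]
'b' @ 3: {5}  [accepting]
final: {5}; accept 5 in set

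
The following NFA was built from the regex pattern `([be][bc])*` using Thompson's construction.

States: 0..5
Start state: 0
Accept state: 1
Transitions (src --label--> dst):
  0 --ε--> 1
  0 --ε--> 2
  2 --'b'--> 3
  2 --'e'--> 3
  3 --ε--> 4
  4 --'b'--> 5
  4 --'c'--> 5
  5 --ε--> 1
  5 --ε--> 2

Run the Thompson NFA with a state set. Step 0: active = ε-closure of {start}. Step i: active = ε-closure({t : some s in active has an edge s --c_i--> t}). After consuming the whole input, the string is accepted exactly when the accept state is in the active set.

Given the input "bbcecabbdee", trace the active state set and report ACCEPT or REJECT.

Answer: REJECT

Derivation:
initial (ε-close {0}): {0,1,2}
'b' @ 1: {3,4}
'b' @ 2: {1,2,5}  (accept∈set)
'c' @ 3: {}  — dead — no transitions
rest 'ecabbdee' ignored (set empty)
end set {} — state 1 not in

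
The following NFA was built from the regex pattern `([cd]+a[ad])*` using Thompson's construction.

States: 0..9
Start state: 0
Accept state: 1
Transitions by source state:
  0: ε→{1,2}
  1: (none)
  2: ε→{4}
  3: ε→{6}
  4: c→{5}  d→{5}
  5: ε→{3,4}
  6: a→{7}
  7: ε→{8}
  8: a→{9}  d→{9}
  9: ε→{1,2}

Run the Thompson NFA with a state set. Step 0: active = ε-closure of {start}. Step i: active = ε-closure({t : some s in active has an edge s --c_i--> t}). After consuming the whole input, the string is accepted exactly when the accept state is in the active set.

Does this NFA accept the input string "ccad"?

Answer: ACCEPT

Steps:
start: ε-closure({0}) = {0,1,2,4}
'c' @ 1: {3,4,5,6}
'c' @ 2: {3,4,5,6}
'a' @ 3: {7,8}
'd' @ 4: {1,2,4,9}  (accept∈set)
end set {1,2,4,9} — state 1 in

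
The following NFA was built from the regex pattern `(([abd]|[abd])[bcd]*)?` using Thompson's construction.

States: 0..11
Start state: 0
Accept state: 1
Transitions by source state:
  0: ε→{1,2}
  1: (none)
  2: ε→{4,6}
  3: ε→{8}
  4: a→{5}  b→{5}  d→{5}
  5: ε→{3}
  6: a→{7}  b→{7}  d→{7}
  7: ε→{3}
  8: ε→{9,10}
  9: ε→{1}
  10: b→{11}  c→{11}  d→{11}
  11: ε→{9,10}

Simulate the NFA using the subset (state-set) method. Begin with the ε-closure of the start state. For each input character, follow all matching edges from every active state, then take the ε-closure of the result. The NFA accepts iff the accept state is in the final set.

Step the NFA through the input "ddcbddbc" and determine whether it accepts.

start: ε-closure({0}) = {0,1,2,4,6}
'd' @ 1: {1,3,5,7,8,9,10}  [accepting]
'd' @ 2: {1,9,10,11}  [accepting]
'c' @ 3: {1,9,10,11}  [accepting]
'b' @ 4: {1,9,10,11}  [accepting]
'd' @ 5: {1,9,10,11}  [accepting]
'd' @ 6: {1,9,10,11}  [accepting]
'b' @ 7: {1,9,10,11}  [accepting]
'c' @ 8: {1,9,10,11}  [accepting]
end set {1,9,10,11} — state 1 in

Answer: ACCEPT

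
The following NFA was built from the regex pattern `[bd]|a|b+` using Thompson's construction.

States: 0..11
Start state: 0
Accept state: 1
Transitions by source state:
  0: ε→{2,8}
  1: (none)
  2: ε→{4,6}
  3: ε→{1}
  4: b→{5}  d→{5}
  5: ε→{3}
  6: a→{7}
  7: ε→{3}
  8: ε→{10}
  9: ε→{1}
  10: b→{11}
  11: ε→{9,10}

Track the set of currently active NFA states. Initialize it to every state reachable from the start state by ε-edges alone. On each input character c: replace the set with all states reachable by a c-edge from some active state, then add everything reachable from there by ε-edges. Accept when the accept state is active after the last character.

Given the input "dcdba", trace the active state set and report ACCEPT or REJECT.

S₀ = ε-closure({0}) = {0,2,4,6,8,10}
'd' @ 1: {1,3,5}  (accept∈set)
'c' @ 2: {}  — no active states
rest 'dba' ignored (set empty)
end set {} — state 1 not in

Answer: REJECT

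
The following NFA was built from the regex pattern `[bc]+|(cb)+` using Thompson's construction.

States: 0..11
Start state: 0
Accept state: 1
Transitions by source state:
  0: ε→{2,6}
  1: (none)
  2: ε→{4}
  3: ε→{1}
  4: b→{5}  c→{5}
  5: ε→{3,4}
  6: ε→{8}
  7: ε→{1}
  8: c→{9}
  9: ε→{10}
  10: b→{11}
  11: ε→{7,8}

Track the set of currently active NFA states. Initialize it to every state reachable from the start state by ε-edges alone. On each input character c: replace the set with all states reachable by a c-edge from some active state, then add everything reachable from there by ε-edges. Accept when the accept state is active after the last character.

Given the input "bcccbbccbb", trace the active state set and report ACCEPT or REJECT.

Answer: ACCEPT

Derivation:
S₀ = ε-closure({0}) = {0,2,4,6,8}
'b' @ 1: {1,3,4,5}  [accepting]
'c' @ 2: {1,3,4,5}  [accepting]
'c' @ 3: {1,3,4,5}  [accepting]
'c' @ 4: {1,3,4,5}  [accepting]
'b' @ 5: {1,3,4,5}  [accepting]
'b' @ 6: {1,3,4,5}  [accepting]
'c' @ 7: {1,3,4,5}  [accepting]
'c' @ 8: {1,3,4,5}  [accepting]
'b' @ 9: {1,3,4,5}  [accepting]
'b' @ 10: {1,3,4,5}  [accepting]
final: {1,3,4,5}; accept 1 in set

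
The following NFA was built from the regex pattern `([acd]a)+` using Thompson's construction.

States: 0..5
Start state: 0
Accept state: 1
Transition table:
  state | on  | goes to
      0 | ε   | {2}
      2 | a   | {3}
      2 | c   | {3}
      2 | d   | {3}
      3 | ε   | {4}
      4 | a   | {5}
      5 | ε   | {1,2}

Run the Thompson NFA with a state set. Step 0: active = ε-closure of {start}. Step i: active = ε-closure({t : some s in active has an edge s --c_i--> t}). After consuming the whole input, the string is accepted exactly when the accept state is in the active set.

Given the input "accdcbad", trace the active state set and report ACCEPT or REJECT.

start: ε-closure({0}) = {0,2}
'a' @ 1: {3,4}
'c' @ 2: {}  — dead — no transitions
rest 'cdcbad' ignored (set empty)
final: {}; accept 1 not in set

Answer: REJECT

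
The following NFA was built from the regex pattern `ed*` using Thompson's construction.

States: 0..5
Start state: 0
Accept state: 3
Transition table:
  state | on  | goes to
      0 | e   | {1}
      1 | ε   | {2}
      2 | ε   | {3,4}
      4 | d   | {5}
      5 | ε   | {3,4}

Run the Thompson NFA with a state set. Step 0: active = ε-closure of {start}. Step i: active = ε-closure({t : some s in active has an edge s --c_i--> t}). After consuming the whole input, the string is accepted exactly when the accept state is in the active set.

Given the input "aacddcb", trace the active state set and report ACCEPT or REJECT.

S₀ = ε-closure({0}) = {0}
'a' @ 1: {}  — state set empty
rest 'acddcb' ignored (set empty)
after full input: {}  (accept=3 not in)

Answer: REJECT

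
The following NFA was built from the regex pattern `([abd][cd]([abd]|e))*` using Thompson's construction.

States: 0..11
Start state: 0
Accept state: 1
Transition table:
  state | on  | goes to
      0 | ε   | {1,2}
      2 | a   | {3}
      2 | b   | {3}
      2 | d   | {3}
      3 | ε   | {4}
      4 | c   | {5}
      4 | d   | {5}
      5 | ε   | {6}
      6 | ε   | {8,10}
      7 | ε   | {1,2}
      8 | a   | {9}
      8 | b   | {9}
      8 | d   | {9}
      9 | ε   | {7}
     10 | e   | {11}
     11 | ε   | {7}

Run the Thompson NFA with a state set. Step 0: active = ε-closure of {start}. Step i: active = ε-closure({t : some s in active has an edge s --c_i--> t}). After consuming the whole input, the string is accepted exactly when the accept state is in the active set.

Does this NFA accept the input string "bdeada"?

Answer: ACCEPT

Derivation:
start: ε-closure({0}) = {0,1,2}
'b' @ 1: {3,4}
'd' @ 2: {5,6,8,10}
'e' @ 3: {1,2,7,11}  ✓accept
'a' @ 4: {3,4}
'd' @ 5: {5,6,8,10}
'a' @ 6: {1,2,7,9}  ✓accept
after full input: {1,2,7,9}  (accept=1 in)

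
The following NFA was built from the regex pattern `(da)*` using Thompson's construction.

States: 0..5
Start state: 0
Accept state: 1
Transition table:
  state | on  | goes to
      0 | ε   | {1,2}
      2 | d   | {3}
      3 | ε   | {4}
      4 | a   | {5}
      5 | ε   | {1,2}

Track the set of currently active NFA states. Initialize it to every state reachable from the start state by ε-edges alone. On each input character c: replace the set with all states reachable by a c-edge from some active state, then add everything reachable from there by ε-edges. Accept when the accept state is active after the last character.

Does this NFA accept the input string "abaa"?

Answer: REJECT

Derivation:
start: ε-closure({0}) = {0,1,2}
'a' @ 1: {}  — dead — no transitions
rest 'baa' ignored (set empty)
end set {} — state 1 not in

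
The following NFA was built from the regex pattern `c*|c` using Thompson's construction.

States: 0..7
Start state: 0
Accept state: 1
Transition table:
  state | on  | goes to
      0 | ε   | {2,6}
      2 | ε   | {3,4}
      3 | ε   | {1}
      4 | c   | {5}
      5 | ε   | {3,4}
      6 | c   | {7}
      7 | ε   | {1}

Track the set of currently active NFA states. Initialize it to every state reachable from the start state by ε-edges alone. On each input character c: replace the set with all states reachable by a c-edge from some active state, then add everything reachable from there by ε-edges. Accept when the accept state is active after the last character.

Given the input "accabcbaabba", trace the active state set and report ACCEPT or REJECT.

S₀ = ε-closure({0}) = {0,1,2,3,4,6}
'a' @ 1: {}  — state set empty
rest 'ccabcbaabba' ignored (set empty)
end set {} — state 1 not in

Answer: REJECT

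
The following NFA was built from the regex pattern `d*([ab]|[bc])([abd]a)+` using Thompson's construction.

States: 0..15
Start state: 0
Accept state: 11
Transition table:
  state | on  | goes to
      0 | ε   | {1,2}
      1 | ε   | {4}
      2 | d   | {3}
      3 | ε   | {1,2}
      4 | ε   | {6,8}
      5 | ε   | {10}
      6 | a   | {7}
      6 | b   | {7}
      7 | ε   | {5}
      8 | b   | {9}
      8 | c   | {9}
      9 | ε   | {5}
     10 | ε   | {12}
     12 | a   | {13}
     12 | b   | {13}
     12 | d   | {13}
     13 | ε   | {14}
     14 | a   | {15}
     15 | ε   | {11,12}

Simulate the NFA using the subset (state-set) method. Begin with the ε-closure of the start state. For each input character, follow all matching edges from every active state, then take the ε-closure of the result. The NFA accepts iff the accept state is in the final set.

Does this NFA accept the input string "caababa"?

S₀ = ε-closure({0}) = {0,1,2,4,6,8}
'c' @ 1: {5,9,10,12}
'a' @ 2: {13,14}
'a' @ 3: {11,12,15}  (accept∈set)
'b' @ 4: {13,14}
'a' @ 5: {11,12,15}  (accept∈set)
'b' @ 6: {13,14}
'a' @ 7: {11,12,15}  (accept∈set)
after full input: {11,12,15}  (accept=11 in)

Answer: ACCEPT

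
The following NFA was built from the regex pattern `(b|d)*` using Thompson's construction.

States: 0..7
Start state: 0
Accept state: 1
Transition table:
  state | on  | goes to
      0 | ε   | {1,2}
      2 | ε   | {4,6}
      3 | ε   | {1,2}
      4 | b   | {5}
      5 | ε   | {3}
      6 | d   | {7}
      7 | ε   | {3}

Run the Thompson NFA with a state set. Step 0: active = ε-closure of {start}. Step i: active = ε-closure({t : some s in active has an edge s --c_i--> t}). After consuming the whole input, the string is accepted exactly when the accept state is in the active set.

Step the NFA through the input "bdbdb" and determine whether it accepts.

S₀ = ε-closure({0}) = {0,1,2,4,6}
'b' @ 1: {1,2,3,4,5,6}  (accept∈set)
'd' @ 2: {1,2,3,4,6,7}  (accept∈set)
'b' @ 3: {1,2,3,4,5,6}  (accept∈set)
'd' @ 4: {1,2,3,4,6,7}  (accept∈set)
'b' @ 5: {1,2,3,4,5,6}  (accept∈set)
after full input: {1,2,3,4,5,6}  (accept=1 in)

Answer: ACCEPT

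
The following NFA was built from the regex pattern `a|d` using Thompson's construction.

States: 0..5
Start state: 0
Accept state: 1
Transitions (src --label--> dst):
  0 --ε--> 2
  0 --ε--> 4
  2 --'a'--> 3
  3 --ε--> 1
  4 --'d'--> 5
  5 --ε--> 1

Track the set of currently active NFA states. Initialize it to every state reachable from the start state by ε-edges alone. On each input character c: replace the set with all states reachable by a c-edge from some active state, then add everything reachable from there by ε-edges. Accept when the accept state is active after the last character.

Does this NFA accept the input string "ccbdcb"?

initial (ε-close {0}): {0,2,4}
'c' @ 1: {}  — dead — no transitions
rest 'cbdcb' ignored (set empty)
after full input: {}  (accept=1 not in)

Answer: REJECT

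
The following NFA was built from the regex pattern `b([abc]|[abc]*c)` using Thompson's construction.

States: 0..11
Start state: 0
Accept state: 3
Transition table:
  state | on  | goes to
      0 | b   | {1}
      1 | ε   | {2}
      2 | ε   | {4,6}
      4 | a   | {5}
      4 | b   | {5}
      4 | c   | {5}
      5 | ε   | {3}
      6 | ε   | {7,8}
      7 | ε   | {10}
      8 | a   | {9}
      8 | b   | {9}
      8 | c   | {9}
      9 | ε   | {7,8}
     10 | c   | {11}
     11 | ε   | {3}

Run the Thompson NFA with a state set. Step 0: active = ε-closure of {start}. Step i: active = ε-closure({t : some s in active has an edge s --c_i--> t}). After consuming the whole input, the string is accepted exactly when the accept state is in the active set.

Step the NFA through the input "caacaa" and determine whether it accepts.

Answer: REJECT

Trace:
start: ε-closure({0}) = {0}
'c' @ 1: {}  — no active states
rest 'aacaa' ignored (set empty)
after full input: {}  (accept=3 not in)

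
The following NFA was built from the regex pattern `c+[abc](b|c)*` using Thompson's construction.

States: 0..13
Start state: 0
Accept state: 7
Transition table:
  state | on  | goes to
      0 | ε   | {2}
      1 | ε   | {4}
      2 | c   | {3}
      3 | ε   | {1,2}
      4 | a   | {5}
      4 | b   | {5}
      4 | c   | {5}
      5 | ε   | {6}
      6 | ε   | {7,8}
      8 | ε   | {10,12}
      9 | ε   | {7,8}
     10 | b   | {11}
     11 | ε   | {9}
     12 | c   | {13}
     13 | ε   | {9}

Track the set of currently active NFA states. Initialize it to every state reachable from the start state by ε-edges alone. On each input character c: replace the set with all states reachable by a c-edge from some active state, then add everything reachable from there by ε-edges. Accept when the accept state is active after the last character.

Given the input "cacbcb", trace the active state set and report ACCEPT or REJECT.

Answer: ACCEPT

Steps:
S₀ = ε-closure({0}) = {0,2}
'c' @ 1: {1,2,3,4}
'a' @ 2: {5,6,7,8,10,12}  [accepting]
'c' @ 3: {7,8,9,10,12,13}  [accepting]
'b' @ 4: {7,8,9,10,11,12}  [accepting]
'c' @ 5: {7,8,9,10,12,13}  [accepting]
'b' @ 6: {7,8,9,10,11,12}  [accepting]
after full input: {7,8,9,10,11,12}  (accept=7 in)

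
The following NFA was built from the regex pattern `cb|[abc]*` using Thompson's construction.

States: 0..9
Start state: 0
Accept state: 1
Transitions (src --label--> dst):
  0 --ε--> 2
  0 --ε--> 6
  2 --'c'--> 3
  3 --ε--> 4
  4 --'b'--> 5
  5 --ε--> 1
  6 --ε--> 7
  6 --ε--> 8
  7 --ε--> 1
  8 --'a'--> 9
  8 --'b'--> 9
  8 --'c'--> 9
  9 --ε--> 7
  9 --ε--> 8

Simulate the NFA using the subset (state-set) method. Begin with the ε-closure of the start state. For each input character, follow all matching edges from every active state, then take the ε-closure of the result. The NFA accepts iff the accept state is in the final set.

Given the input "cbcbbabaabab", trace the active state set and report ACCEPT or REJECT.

S₀ = ε-closure({0}) = {0,1,2,6,7,8}
'c' @ 1: {1,3,4,7,8,9}  ✓accept
'b' @ 2: {1,5,7,8,9}  ✓accept
'c' @ 3: {1,7,8,9}  ✓accept
'b' @ 4: {1,7,8,9}  ✓accept
'b' @ 5: {1,7,8,9}  ✓accept
'a' @ 6: {1,7,8,9}  ✓accept
'b' @ 7: {1,7,8,9}  ✓accept
'a' @ 8: {1,7,8,9}  ✓accept
'a' @ 9: {1,7,8,9}  ✓accept
'b' @ 10: {1,7,8,9}  ✓accept
'a' @ 11: {1,7,8,9}  ✓accept
'b' @ 12: {1,7,8,9}  ✓accept
after full input: {1,7,8,9}  (accept=1 in)

Answer: ACCEPT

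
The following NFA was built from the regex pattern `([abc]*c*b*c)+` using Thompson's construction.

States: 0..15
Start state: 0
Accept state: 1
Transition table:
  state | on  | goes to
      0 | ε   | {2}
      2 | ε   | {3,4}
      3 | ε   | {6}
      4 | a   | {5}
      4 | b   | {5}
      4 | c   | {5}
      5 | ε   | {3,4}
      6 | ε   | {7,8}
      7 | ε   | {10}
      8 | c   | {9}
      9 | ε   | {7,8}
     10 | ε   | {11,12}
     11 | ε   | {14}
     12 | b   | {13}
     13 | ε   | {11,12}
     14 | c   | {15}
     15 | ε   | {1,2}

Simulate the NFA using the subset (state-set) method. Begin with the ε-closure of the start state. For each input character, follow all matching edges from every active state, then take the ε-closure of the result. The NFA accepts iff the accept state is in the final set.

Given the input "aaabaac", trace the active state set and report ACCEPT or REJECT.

Answer: ACCEPT

Trace:
start: ε-closure({0}) = {0,2,3,4,6,7,8,10,11,12,14}
'a' @ 1: {3,4,5,6,7,8,10,11,12,14}
'a' @ 2: {3,4,5,6,7,8,10,11,12,14}
'a' @ 3: {3,4,5,6,7,8,10,11,12,14}
'b' @ 4: {3,4,5,6,7,8,10,11,12,13,14}
'a' @ 5: {3,4,5,6,7,8,10,11,12,14}
'a' @ 6: {3,4,5,6,7,8,10,11,12,14}
'c' @ 7: {1,2,3,4,5,6,7,8,9,10,11,12,14,15}  ✓accept
end set {1,2,3,4,5,6,7,8,9,10,11,12,14,15} — state 1 in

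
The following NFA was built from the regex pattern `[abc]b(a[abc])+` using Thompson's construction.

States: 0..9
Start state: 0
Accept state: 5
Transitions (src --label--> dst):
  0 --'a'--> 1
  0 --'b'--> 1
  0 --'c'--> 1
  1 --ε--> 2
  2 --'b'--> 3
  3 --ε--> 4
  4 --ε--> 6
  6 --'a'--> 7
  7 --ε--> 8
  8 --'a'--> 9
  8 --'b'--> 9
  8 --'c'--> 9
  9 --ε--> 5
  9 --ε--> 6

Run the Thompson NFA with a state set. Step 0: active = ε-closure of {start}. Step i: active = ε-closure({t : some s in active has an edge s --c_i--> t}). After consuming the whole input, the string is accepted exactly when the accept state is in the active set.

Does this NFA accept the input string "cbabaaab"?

Answer: ACCEPT

Derivation:
initial (ε-close {0}): {0}
'c' @ 1: {1,2}
'b' @ 2: {3,4,6}
'a' @ 3: {7,8}
'b' @ 4: {5,6,9}  (accept∈set)
'a' @ 5: {7,8}
'a' @ 6: {5,6,9}  (accept∈set)
'a' @ 7: {7,8}
'b' @ 8: {5,6,9}  (accept∈set)
final: {5,6,9}; accept 5 in set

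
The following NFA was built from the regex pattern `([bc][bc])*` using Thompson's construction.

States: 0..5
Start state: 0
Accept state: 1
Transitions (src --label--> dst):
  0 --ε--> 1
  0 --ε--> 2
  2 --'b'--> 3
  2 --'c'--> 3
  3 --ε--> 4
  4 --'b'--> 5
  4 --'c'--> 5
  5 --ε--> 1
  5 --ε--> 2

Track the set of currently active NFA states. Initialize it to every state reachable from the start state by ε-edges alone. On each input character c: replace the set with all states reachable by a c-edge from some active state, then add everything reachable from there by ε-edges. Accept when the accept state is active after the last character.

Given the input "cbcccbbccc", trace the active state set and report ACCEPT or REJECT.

Answer: ACCEPT

Trace:
initial (ε-close {0}): {0,1,2}
'c' @ 1: {3,4}
'b' @ 2: {1,2,5}  ✓accept
'c' @ 3: {3,4}
'c' @ 4: {1,2,5}  ✓accept
'c' @ 5: {3,4}
'b' @ 6: {1,2,5}  ✓accept
'b' @ 7: {3,4}
'c' @ 8: {1,2,5}  ✓accept
'c' @ 9: {3,4}
'c' @ 10: {1,2,5}  ✓accept
final: {1,2,5}; accept 1 in set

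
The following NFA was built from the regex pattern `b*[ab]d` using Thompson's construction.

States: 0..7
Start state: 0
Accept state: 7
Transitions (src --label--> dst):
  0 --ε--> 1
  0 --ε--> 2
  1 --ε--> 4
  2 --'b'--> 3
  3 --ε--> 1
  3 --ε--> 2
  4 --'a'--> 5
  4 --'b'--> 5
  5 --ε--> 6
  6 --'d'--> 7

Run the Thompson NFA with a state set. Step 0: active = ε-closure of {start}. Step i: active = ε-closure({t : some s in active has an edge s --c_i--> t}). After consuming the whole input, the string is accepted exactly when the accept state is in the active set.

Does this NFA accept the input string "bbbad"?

Answer: ACCEPT

Trace:
initial (ε-close {0}): {0,1,2,4}
'b' @ 1: {1,2,3,4,5,6}
'b' @ 2: {1,2,3,4,5,6}
'b' @ 3: {1,2,3,4,5,6}
'a' @ 4: {5,6}
'd' @ 5: {7}  [accepting]
end set {7} — state 7 in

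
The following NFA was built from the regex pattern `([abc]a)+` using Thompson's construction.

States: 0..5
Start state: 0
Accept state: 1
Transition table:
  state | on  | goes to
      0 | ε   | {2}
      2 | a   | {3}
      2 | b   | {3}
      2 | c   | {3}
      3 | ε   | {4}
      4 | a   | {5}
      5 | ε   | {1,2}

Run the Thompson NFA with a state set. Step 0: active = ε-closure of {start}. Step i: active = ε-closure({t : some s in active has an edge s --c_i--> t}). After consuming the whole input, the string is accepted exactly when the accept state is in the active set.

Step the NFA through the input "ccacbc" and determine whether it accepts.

start: ε-closure({0}) = {0,2}
'c' @ 1: {3,4}
'c' @ 2: {}  — state set empty
rest 'acbc' ignored (set empty)
end set {} — state 1 not in

Answer: REJECT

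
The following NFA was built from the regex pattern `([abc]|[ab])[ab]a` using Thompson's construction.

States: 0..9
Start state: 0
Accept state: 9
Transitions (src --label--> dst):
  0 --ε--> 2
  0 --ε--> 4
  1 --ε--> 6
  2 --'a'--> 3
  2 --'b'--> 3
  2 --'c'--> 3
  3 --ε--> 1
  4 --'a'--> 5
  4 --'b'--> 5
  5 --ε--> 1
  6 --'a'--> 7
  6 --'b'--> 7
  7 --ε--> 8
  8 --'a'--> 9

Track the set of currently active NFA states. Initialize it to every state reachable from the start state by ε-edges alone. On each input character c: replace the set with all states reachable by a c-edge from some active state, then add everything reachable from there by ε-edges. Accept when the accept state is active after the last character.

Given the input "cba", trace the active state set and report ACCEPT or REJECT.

start: ε-closure({0}) = {0,2,4}
'c' @ 1: {1,3,6}
'b' @ 2: {7,8}
'a' @ 3: {9}  ✓accept
end set {9} — state 9 in

Answer: ACCEPT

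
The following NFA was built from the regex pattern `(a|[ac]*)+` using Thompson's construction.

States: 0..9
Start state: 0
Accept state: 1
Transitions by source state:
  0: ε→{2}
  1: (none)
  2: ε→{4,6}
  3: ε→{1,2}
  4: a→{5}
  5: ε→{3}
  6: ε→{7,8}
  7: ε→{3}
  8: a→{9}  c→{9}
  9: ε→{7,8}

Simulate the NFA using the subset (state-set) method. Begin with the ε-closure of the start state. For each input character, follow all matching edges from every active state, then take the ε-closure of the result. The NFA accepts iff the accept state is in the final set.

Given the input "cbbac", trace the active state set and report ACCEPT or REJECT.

Answer: REJECT

Steps:
initial (ε-close {0}): {0,1,2,3,4,6,7,8}
'c' @ 1: {1,2,3,4,6,7,8,9}  [accepting]
'b' @ 2: {}  — state set empty
rest 'bac' ignored (set empty)
end set {} — state 1 not in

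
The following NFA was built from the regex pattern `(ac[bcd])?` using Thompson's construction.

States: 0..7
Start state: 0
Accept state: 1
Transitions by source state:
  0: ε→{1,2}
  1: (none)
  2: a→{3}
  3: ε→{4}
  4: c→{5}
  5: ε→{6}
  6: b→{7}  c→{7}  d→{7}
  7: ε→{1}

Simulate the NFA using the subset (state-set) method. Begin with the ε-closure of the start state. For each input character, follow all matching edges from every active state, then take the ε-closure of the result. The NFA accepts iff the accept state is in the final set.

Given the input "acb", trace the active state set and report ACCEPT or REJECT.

initial (ε-close {0}): {0,1,2}
'a' @ 1: {3,4}
'c' @ 2: {5,6}
'b' @ 3: {1,7}  ✓accept
end set {1,7} — state 1 in

Answer: ACCEPT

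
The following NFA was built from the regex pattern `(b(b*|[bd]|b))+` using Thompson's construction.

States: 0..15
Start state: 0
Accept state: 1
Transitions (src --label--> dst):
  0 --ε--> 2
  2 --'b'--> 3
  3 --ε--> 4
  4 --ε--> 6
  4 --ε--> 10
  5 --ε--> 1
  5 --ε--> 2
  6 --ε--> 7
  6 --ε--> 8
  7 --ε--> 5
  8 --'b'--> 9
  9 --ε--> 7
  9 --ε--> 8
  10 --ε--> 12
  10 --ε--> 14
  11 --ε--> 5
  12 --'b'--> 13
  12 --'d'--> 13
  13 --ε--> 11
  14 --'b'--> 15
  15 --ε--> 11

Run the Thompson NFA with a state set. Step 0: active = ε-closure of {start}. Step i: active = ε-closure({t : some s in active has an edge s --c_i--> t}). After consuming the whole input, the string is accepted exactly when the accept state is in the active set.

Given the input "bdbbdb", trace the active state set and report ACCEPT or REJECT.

Answer: ACCEPT

Derivation:
initial (ε-close {0}): {0,2}
'b' @ 1: {1,2,3,4,5,6,7,8,10,12,14}  [accepting]
'd' @ 2: {1,2,5,11,13}  [accepting]
'b' @ 3: {1,2,3,4,5,6,7,8,10,12,14}  [accepting]
'b' @ 4: {1,2,3,4,5,6,7,8,9,10,11,12,13,14,15}  [accepting]
'd' @ 5: {1,2,5,11,13}  [accepting]
'b' @ 6: {1,2,3,4,5,6,7,8,10,12,14}  [accepting]
end set {1,2,3,4,5,6,7,8,10,12,14} — state 1 in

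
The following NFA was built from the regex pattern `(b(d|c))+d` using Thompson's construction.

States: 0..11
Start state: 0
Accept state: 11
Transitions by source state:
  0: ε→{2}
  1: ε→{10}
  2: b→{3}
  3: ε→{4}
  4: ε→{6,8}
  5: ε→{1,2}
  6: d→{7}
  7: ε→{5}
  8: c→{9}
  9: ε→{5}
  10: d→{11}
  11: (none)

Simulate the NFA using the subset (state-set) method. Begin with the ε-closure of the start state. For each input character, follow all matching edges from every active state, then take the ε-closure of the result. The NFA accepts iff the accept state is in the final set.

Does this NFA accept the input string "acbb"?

Answer: REJECT

Trace:
initial (ε-close {0}): {0,2}
'a' @ 1: {}  — state set empty
rest 'cbb' ignored (set empty)
final: {}; accept 11 not in set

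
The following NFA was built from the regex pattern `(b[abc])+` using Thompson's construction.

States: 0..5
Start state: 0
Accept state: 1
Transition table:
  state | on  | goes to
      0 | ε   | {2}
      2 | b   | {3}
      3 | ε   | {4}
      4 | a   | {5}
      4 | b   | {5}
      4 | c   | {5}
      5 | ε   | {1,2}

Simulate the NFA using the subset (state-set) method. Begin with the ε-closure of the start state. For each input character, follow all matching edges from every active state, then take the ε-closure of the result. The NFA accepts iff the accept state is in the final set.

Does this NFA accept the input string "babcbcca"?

start: ε-closure({0}) = {0,2}
'b' @ 1: {3,4}
'a' @ 2: {1,2,5}  (accept∈set)
'b' @ 3: {3,4}
'c' @ 4: {1,2,5}  (accept∈set)
'b' @ 5: {3,4}
'c' @ 6: {1,2,5}  (accept∈set)
'c' @ 7: {}  — no active states
rest 'a' ignored (set empty)
final: {}; accept 1 not in set

Answer: REJECT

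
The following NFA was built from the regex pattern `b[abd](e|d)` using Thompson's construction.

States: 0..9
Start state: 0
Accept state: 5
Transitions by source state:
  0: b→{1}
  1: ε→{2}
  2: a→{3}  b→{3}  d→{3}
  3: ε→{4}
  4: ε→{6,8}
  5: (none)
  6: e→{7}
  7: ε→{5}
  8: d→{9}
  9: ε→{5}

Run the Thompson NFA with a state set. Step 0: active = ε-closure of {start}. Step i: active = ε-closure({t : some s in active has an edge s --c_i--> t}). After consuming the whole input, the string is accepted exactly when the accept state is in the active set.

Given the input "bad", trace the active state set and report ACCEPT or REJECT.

start: ε-closure({0}) = {0}
'b' @ 1: {1,2}
'a' @ 2: {3,4,6,8}
'd' @ 3: {5,9}  (accept∈set)
final: {5,9}; accept 5 in set

Answer: ACCEPT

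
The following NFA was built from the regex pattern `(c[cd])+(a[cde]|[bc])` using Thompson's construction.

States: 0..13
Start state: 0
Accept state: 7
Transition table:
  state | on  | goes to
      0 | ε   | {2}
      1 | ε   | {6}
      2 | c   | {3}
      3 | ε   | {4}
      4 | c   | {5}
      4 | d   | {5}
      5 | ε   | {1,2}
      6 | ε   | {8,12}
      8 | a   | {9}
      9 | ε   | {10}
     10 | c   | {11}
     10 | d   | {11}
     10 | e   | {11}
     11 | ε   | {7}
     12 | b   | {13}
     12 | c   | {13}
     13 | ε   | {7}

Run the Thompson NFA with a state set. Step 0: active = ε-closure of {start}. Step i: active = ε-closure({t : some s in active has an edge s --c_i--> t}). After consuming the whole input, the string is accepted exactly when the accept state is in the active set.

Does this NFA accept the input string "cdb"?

S₀ = ε-closure({0}) = {0,2}
'c' @ 1: {3,4}
'd' @ 2: {1,2,5,6,8,12}
'b' @ 3: {7,13}  ✓accept
end set {7,13} — state 7 in

Answer: ACCEPT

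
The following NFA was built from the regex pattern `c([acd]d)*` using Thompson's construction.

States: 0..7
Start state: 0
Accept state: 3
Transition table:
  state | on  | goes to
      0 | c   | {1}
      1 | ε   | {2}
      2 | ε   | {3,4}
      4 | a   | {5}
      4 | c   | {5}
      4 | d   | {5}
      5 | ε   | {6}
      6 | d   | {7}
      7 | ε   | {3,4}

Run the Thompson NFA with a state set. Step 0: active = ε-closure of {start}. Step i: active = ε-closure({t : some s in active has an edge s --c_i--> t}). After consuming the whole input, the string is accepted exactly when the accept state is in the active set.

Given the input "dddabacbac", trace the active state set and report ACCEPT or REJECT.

Answer: REJECT

Derivation:
start: ε-closure({0}) = {0}
'd' @ 1: {}  — dead — no transitions
rest 'ddabacbac' ignored (set empty)
after full input: {}  (accept=3 not in)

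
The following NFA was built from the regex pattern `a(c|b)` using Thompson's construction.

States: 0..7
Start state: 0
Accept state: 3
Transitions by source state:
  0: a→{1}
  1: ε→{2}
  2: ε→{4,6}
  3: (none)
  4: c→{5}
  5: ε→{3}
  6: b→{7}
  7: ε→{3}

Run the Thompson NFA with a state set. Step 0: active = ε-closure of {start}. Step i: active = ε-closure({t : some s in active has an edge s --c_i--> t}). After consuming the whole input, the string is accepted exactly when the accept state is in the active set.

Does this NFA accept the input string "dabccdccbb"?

Answer: REJECT

Trace:
S₀ = ε-closure({0}) = {0}
'd' @ 1: {}  — dead — no transitions
rest 'abccdccbb' ignored (set empty)
final: {}; accept 3 not in set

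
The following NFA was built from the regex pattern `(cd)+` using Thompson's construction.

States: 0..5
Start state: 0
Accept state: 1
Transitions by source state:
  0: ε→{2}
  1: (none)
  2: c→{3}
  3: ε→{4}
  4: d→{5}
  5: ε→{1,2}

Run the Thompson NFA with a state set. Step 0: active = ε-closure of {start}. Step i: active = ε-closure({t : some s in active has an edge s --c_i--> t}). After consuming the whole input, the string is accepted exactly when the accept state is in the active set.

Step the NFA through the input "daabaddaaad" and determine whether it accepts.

initial (ε-close {0}): {0,2}
'd' @ 1: {}  — state set empty
rest 'aabaddaaad' ignored (set empty)
final: {}; accept 1 not in set

Answer: REJECT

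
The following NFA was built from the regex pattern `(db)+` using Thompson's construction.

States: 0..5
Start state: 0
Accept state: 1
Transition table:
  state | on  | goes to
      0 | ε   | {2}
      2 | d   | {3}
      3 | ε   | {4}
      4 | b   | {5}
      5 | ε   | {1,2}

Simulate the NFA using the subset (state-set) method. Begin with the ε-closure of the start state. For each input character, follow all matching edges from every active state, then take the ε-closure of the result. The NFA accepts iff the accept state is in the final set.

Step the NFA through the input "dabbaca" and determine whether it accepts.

S₀ = ε-closure({0}) = {0,2}
'd' @ 1: {3,4}
'a' @ 2: {}  — state set empty
rest 'bbaca' ignored (set empty)
end set {} — state 1 not in

Answer: REJECT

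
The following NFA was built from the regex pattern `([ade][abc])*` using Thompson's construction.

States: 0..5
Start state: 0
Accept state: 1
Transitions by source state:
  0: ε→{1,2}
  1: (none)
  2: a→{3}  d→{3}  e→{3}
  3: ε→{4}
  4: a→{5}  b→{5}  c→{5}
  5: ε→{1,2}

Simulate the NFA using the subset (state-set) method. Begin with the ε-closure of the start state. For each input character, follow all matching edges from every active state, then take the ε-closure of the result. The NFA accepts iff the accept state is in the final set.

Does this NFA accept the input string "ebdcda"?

start: ε-closure({0}) = {0,1,2}
'e' @ 1: {3,4}
'b' @ 2: {1,2,5}  ✓accept
'd' @ 3: {3,4}
'c' @ 4: {1,2,5}  ✓accept
'd' @ 5: {3,4}
'a' @ 6: {1,2,5}  ✓accept
after full input: {1,2,5}  (accept=1 in)

Answer: ACCEPT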